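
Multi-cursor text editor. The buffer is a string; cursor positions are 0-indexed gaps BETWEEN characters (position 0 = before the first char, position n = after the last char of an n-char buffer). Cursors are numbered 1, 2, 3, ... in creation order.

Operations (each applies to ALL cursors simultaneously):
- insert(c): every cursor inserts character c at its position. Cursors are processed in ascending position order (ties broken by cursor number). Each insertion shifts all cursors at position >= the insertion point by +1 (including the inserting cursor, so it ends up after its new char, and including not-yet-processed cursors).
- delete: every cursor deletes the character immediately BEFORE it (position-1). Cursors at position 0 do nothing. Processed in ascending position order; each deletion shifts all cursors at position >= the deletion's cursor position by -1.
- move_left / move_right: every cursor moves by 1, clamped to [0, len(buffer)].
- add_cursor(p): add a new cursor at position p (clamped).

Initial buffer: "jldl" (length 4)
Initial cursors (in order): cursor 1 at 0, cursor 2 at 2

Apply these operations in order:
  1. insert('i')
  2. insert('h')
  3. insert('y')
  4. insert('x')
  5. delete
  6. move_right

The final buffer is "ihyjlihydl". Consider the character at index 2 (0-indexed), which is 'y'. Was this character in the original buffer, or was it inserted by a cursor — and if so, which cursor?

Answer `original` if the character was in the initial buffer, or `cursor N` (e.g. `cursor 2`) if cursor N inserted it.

After op 1 (insert('i')): buffer="ijlidl" (len 6), cursors c1@1 c2@4, authorship 1..2..
After op 2 (insert('h')): buffer="ihjlihdl" (len 8), cursors c1@2 c2@6, authorship 11..22..
After op 3 (insert('y')): buffer="ihyjlihydl" (len 10), cursors c1@3 c2@8, authorship 111..222..
After op 4 (insert('x')): buffer="ihyxjlihyxdl" (len 12), cursors c1@4 c2@10, authorship 1111..2222..
After op 5 (delete): buffer="ihyjlihydl" (len 10), cursors c1@3 c2@8, authorship 111..222..
After op 6 (move_right): buffer="ihyjlihydl" (len 10), cursors c1@4 c2@9, authorship 111..222..
Authorship (.=original, N=cursor N): 1 1 1 . . 2 2 2 . .
Index 2: author = 1

Answer: cursor 1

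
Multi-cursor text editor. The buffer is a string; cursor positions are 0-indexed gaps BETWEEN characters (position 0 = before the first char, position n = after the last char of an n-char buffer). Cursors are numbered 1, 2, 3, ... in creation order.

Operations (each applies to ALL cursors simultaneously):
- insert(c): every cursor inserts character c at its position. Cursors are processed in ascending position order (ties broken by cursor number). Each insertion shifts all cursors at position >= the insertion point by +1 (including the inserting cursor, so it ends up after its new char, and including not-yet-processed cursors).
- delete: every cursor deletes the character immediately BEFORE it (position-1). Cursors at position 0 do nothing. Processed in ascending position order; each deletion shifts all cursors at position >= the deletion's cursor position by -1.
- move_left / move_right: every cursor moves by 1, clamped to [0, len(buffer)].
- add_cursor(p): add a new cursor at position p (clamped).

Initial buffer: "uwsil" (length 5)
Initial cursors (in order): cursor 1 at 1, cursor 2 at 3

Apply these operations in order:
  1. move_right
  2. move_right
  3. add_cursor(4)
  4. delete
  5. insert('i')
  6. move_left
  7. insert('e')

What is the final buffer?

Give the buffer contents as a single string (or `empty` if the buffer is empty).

After op 1 (move_right): buffer="uwsil" (len 5), cursors c1@2 c2@4, authorship .....
After op 2 (move_right): buffer="uwsil" (len 5), cursors c1@3 c2@5, authorship .....
After op 3 (add_cursor(4)): buffer="uwsil" (len 5), cursors c1@3 c3@4 c2@5, authorship .....
After op 4 (delete): buffer="uw" (len 2), cursors c1@2 c2@2 c3@2, authorship ..
After op 5 (insert('i')): buffer="uwiii" (len 5), cursors c1@5 c2@5 c3@5, authorship ..123
After op 6 (move_left): buffer="uwiii" (len 5), cursors c1@4 c2@4 c3@4, authorship ..123
After op 7 (insert('e')): buffer="uwiieeei" (len 8), cursors c1@7 c2@7 c3@7, authorship ..121233

Answer: uwiieeei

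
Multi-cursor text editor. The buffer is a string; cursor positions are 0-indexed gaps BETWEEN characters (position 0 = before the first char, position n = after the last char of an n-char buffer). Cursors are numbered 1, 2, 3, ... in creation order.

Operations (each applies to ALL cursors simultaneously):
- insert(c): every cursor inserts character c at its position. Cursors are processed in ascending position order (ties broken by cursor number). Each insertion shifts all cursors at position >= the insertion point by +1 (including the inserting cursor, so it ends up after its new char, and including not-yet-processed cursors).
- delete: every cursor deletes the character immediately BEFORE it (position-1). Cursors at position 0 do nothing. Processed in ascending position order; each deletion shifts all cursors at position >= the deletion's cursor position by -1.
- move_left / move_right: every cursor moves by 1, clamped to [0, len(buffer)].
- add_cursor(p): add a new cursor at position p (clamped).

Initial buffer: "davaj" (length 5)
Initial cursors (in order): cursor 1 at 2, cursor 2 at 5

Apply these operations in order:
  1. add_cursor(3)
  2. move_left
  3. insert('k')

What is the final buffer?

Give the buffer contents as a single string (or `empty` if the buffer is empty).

Answer: dkakvakj

Derivation:
After op 1 (add_cursor(3)): buffer="davaj" (len 5), cursors c1@2 c3@3 c2@5, authorship .....
After op 2 (move_left): buffer="davaj" (len 5), cursors c1@1 c3@2 c2@4, authorship .....
After op 3 (insert('k')): buffer="dkakvakj" (len 8), cursors c1@2 c3@4 c2@7, authorship .1.3..2.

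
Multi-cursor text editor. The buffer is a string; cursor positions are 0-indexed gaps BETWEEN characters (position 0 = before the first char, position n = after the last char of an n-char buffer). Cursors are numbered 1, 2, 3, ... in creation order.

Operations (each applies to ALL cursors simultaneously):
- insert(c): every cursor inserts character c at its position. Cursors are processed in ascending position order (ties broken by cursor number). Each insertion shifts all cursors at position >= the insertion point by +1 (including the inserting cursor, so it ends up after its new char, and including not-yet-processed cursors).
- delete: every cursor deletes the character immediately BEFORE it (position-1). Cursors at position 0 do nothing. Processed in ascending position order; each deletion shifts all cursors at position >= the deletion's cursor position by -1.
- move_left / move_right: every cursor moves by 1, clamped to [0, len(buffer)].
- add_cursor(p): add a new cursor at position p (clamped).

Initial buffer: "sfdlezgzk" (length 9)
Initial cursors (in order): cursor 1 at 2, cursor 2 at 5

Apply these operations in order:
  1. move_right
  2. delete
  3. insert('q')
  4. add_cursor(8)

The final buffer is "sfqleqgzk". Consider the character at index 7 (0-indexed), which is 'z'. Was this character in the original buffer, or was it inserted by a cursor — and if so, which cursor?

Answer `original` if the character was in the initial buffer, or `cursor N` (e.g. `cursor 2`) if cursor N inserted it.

After op 1 (move_right): buffer="sfdlezgzk" (len 9), cursors c1@3 c2@6, authorship .........
After op 2 (delete): buffer="sflegzk" (len 7), cursors c1@2 c2@4, authorship .......
After op 3 (insert('q')): buffer="sfqleqgzk" (len 9), cursors c1@3 c2@6, authorship ..1..2...
After op 4 (add_cursor(8)): buffer="sfqleqgzk" (len 9), cursors c1@3 c2@6 c3@8, authorship ..1..2...
Authorship (.=original, N=cursor N): . . 1 . . 2 . . .
Index 7: author = original

Answer: original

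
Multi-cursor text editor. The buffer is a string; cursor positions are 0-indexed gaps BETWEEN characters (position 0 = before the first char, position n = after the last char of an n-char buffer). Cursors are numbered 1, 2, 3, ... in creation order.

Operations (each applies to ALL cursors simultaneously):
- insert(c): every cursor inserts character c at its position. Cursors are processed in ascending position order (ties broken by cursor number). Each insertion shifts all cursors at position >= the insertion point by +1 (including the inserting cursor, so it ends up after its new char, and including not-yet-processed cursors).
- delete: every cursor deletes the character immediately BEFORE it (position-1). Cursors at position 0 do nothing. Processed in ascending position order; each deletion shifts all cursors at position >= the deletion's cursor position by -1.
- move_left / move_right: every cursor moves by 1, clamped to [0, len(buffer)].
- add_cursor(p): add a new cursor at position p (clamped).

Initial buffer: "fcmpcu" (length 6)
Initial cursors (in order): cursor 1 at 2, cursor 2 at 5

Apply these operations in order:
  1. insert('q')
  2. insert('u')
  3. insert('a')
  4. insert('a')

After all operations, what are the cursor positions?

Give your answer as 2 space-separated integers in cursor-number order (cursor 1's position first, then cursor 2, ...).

After op 1 (insert('q')): buffer="fcqmpcqu" (len 8), cursors c1@3 c2@7, authorship ..1...2.
After op 2 (insert('u')): buffer="fcqumpcquu" (len 10), cursors c1@4 c2@9, authorship ..11...22.
After op 3 (insert('a')): buffer="fcquampcquau" (len 12), cursors c1@5 c2@11, authorship ..111...222.
After op 4 (insert('a')): buffer="fcquaampcquaau" (len 14), cursors c1@6 c2@13, authorship ..1111...2222.

Answer: 6 13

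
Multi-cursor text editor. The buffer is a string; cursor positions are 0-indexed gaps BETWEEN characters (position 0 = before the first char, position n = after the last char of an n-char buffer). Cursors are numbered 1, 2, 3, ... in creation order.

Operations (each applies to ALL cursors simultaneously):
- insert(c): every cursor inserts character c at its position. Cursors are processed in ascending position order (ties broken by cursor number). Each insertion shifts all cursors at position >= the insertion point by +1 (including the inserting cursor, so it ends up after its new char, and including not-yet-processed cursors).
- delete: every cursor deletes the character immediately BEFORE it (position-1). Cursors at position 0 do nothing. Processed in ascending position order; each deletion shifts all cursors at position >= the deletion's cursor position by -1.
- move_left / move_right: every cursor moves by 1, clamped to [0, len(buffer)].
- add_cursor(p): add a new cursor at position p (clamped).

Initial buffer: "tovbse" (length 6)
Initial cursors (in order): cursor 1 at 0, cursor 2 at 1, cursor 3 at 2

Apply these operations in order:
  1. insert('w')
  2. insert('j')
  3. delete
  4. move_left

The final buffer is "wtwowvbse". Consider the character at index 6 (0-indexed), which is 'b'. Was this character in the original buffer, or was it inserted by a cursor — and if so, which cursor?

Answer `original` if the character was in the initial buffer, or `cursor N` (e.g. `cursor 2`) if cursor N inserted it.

Answer: original

Derivation:
After op 1 (insert('w')): buffer="wtwowvbse" (len 9), cursors c1@1 c2@3 c3@5, authorship 1.2.3....
After op 2 (insert('j')): buffer="wjtwjowjvbse" (len 12), cursors c1@2 c2@5 c3@8, authorship 11.22.33....
After op 3 (delete): buffer="wtwowvbse" (len 9), cursors c1@1 c2@3 c3@5, authorship 1.2.3....
After op 4 (move_left): buffer="wtwowvbse" (len 9), cursors c1@0 c2@2 c3@4, authorship 1.2.3....
Authorship (.=original, N=cursor N): 1 . 2 . 3 . . . .
Index 6: author = original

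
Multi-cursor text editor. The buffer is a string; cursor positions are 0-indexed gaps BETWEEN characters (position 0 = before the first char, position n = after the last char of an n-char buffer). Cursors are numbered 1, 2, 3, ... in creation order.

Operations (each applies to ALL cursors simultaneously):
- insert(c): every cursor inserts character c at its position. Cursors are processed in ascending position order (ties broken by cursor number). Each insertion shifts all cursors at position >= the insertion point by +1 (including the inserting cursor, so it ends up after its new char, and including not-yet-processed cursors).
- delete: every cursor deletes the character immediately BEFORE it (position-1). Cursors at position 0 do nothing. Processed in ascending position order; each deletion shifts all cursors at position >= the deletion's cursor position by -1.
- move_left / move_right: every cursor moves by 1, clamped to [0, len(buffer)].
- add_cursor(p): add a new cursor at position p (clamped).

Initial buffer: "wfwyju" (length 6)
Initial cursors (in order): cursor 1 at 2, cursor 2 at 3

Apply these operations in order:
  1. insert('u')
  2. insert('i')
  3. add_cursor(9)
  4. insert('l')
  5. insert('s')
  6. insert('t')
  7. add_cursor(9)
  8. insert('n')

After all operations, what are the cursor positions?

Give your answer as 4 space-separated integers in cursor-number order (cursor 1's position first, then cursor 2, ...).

After op 1 (insert('u')): buffer="wfuwuyju" (len 8), cursors c1@3 c2@5, authorship ..1.2...
After op 2 (insert('i')): buffer="wfuiwuiyju" (len 10), cursors c1@4 c2@7, authorship ..11.22...
After op 3 (add_cursor(9)): buffer="wfuiwuiyju" (len 10), cursors c1@4 c2@7 c3@9, authorship ..11.22...
After op 4 (insert('l')): buffer="wfuilwuilyjlu" (len 13), cursors c1@5 c2@9 c3@12, authorship ..111.222..3.
After op 5 (insert('s')): buffer="wfuilswuilsyjlsu" (len 16), cursors c1@6 c2@11 c3@15, authorship ..1111.2222..33.
After op 6 (insert('t')): buffer="wfuilstwuilstyjlstu" (len 19), cursors c1@7 c2@13 c3@18, authorship ..11111.22222..333.
After op 7 (add_cursor(9)): buffer="wfuilstwuilstyjlstu" (len 19), cursors c1@7 c4@9 c2@13 c3@18, authorship ..11111.22222..333.
After op 8 (insert('n')): buffer="wfuilstnwunilstnyjlstnu" (len 23), cursors c1@8 c4@11 c2@16 c3@22, authorship ..111111.2422222..3333.

Answer: 8 16 22 11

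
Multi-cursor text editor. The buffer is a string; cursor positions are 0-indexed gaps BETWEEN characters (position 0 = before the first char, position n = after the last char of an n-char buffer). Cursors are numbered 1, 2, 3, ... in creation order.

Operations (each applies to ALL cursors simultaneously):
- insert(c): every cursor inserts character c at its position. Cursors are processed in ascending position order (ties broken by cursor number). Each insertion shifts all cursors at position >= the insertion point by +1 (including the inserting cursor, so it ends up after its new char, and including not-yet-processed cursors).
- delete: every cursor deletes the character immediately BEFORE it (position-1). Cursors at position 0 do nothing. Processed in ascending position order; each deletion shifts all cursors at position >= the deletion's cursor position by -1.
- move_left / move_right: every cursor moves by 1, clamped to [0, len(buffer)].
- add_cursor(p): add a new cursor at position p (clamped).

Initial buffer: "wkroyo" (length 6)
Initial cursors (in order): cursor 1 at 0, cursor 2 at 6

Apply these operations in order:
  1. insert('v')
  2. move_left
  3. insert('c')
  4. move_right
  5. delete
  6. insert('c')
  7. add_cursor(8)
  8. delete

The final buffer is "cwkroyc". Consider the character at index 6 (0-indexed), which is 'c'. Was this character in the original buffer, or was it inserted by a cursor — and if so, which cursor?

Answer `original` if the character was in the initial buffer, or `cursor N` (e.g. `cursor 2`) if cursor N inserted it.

Answer: cursor 2

Derivation:
After op 1 (insert('v')): buffer="vwkroyov" (len 8), cursors c1@1 c2@8, authorship 1......2
After op 2 (move_left): buffer="vwkroyov" (len 8), cursors c1@0 c2@7, authorship 1......2
After op 3 (insert('c')): buffer="cvwkroyocv" (len 10), cursors c1@1 c2@9, authorship 11......22
After op 4 (move_right): buffer="cvwkroyocv" (len 10), cursors c1@2 c2@10, authorship 11......22
After op 5 (delete): buffer="cwkroyoc" (len 8), cursors c1@1 c2@8, authorship 1......2
After op 6 (insert('c')): buffer="ccwkroyocc" (len 10), cursors c1@2 c2@10, authorship 11......22
After op 7 (add_cursor(8)): buffer="ccwkroyocc" (len 10), cursors c1@2 c3@8 c2@10, authorship 11......22
After op 8 (delete): buffer="cwkroyc" (len 7), cursors c1@1 c3@6 c2@7, authorship 1.....2
Authorship (.=original, N=cursor N): 1 . . . . . 2
Index 6: author = 2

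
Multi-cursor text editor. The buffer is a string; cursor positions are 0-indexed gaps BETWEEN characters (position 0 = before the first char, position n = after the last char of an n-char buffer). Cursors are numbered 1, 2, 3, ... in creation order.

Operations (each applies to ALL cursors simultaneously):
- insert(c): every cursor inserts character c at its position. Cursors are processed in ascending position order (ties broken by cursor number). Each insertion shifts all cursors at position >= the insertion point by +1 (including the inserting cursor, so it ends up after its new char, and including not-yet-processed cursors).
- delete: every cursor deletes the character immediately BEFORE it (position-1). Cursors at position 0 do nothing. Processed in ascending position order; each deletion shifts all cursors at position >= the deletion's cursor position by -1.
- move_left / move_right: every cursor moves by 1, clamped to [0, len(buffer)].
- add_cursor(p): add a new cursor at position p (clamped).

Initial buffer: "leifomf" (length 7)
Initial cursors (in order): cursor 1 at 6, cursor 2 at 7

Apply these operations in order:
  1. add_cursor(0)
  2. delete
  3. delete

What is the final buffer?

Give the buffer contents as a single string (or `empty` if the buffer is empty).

After op 1 (add_cursor(0)): buffer="leifomf" (len 7), cursors c3@0 c1@6 c2@7, authorship .......
After op 2 (delete): buffer="leifo" (len 5), cursors c3@0 c1@5 c2@5, authorship .....
After op 3 (delete): buffer="lei" (len 3), cursors c3@0 c1@3 c2@3, authorship ...

Answer: lei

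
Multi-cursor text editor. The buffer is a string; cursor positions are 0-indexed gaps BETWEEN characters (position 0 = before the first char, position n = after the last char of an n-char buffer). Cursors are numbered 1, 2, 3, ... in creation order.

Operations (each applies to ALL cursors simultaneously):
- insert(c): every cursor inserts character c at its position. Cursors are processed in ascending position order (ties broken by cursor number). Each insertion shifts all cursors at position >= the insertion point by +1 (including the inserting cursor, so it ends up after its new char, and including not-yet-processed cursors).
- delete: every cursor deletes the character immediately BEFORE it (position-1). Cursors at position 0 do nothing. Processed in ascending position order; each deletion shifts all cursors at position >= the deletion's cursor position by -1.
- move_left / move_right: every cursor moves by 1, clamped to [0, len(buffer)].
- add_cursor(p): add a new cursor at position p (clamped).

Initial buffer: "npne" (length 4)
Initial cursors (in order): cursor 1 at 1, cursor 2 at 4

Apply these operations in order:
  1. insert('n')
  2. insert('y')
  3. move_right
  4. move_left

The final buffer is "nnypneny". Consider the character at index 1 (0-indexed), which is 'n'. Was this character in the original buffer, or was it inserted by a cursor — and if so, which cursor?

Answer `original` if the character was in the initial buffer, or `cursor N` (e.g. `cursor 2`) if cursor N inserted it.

Answer: cursor 1

Derivation:
After op 1 (insert('n')): buffer="nnpnen" (len 6), cursors c1@2 c2@6, authorship .1...2
After op 2 (insert('y')): buffer="nnypneny" (len 8), cursors c1@3 c2@8, authorship .11...22
After op 3 (move_right): buffer="nnypneny" (len 8), cursors c1@4 c2@8, authorship .11...22
After op 4 (move_left): buffer="nnypneny" (len 8), cursors c1@3 c2@7, authorship .11...22
Authorship (.=original, N=cursor N): . 1 1 . . . 2 2
Index 1: author = 1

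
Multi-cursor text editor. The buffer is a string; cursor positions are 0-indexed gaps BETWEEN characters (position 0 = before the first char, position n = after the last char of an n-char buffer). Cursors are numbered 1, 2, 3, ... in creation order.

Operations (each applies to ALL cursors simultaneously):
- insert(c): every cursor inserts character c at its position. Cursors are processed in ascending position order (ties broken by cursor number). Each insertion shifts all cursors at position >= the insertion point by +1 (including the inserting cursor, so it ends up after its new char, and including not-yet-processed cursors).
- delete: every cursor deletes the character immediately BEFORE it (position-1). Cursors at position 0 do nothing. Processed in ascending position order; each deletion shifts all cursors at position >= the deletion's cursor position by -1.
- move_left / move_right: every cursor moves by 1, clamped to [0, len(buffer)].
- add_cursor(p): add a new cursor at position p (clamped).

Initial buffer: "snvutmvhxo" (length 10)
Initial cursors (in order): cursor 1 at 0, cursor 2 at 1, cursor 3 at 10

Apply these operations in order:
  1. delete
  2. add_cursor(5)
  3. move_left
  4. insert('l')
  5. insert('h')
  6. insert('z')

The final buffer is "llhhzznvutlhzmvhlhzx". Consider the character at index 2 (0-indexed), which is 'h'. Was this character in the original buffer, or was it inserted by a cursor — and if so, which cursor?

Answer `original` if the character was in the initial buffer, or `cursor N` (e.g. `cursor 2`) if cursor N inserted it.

After op 1 (delete): buffer="nvutmvhx" (len 8), cursors c1@0 c2@0 c3@8, authorship ........
After op 2 (add_cursor(5)): buffer="nvutmvhx" (len 8), cursors c1@0 c2@0 c4@5 c3@8, authorship ........
After op 3 (move_left): buffer="nvutmvhx" (len 8), cursors c1@0 c2@0 c4@4 c3@7, authorship ........
After op 4 (insert('l')): buffer="llnvutlmvhlx" (len 12), cursors c1@2 c2@2 c4@7 c3@11, authorship 12....4...3.
After op 5 (insert('h')): buffer="llhhnvutlhmvhlhx" (len 16), cursors c1@4 c2@4 c4@10 c3@15, authorship 1212....44...33.
After op 6 (insert('z')): buffer="llhhzznvutlhzmvhlhzx" (len 20), cursors c1@6 c2@6 c4@13 c3@19, authorship 121212....444...333.
Authorship (.=original, N=cursor N): 1 2 1 2 1 2 . . . . 4 4 4 . . . 3 3 3 .
Index 2: author = 1

Answer: cursor 1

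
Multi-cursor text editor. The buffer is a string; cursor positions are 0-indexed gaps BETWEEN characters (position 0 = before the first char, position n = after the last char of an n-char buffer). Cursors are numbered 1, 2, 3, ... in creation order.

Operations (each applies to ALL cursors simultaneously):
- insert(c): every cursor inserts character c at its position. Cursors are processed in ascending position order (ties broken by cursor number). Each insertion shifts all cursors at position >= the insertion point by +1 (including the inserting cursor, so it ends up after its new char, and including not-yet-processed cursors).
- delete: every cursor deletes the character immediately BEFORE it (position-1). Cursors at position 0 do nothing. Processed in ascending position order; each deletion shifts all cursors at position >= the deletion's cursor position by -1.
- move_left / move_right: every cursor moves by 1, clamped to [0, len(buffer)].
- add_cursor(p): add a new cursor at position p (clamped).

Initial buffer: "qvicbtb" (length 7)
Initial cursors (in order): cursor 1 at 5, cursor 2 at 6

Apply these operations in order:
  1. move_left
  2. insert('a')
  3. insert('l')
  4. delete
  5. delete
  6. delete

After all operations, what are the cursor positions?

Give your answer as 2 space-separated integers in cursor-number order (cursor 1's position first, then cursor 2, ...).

After op 1 (move_left): buffer="qvicbtb" (len 7), cursors c1@4 c2@5, authorship .......
After op 2 (insert('a')): buffer="qvicabatb" (len 9), cursors c1@5 c2@7, authorship ....1.2..
After op 3 (insert('l')): buffer="qvicalbaltb" (len 11), cursors c1@6 c2@9, authorship ....11.22..
After op 4 (delete): buffer="qvicabatb" (len 9), cursors c1@5 c2@7, authorship ....1.2..
After op 5 (delete): buffer="qvicbtb" (len 7), cursors c1@4 c2@5, authorship .......
After op 6 (delete): buffer="qvitb" (len 5), cursors c1@3 c2@3, authorship .....

Answer: 3 3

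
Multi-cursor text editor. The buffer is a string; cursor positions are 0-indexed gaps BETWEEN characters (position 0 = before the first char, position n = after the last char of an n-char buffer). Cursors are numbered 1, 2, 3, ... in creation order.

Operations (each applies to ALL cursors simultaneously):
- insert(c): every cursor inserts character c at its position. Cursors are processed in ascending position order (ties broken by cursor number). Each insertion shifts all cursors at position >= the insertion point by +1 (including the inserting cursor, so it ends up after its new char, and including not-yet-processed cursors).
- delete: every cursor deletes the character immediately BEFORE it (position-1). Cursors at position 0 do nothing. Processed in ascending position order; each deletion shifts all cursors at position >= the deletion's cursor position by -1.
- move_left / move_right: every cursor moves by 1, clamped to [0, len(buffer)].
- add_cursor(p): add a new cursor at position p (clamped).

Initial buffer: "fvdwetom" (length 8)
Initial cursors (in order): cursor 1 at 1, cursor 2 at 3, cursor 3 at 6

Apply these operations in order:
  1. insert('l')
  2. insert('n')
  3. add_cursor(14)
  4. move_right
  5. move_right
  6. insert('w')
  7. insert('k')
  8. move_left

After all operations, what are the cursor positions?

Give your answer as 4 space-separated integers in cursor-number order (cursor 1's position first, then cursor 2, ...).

After op 1 (insert('l')): buffer="flvdlwetlom" (len 11), cursors c1@2 c2@5 c3@9, authorship .1..2...3..
After op 2 (insert('n')): buffer="flnvdlnwetlnom" (len 14), cursors c1@3 c2@7 c3@12, authorship .11..22...33..
After op 3 (add_cursor(14)): buffer="flnvdlnwetlnom" (len 14), cursors c1@3 c2@7 c3@12 c4@14, authorship .11..22...33..
After op 4 (move_right): buffer="flnvdlnwetlnom" (len 14), cursors c1@4 c2@8 c3@13 c4@14, authorship .11..22...33..
After op 5 (move_right): buffer="flnvdlnwetlnom" (len 14), cursors c1@5 c2@9 c3@14 c4@14, authorship .11..22...33..
After op 6 (insert('w')): buffer="flnvdwlnwewtlnomww" (len 18), cursors c1@6 c2@11 c3@18 c4@18, authorship .11..122..2.33..34
After op 7 (insert('k')): buffer="flnvdwklnwewktlnomwwkk" (len 22), cursors c1@7 c2@13 c3@22 c4@22, authorship .11..1122..22.33..3434
After op 8 (move_left): buffer="flnvdwklnwewktlnomwwkk" (len 22), cursors c1@6 c2@12 c3@21 c4@21, authorship .11..1122..22.33..3434

Answer: 6 12 21 21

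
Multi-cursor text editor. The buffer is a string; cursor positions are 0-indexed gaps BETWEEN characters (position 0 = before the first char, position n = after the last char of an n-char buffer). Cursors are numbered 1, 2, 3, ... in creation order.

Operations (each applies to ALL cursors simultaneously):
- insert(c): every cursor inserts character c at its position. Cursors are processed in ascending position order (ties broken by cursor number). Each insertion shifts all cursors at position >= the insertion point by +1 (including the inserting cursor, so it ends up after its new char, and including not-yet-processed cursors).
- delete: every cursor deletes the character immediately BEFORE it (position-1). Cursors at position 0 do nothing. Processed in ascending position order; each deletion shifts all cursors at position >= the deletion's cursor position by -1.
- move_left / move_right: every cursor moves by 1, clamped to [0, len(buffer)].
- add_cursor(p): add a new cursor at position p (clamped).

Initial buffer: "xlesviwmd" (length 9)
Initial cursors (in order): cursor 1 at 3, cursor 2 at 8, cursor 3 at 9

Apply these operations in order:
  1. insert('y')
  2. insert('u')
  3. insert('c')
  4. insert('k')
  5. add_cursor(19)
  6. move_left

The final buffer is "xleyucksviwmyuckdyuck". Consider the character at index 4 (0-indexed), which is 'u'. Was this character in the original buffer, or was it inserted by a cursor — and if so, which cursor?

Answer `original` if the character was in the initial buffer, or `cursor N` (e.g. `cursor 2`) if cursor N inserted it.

Answer: cursor 1

Derivation:
After op 1 (insert('y')): buffer="xleysviwmydy" (len 12), cursors c1@4 c2@10 c3@12, authorship ...1.....2.3
After op 2 (insert('u')): buffer="xleyusviwmyudyu" (len 15), cursors c1@5 c2@12 c3@15, authorship ...11.....22.33
After op 3 (insert('c')): buffer="xleyucsviwmyucdyuc" (len 18), cursors c1@6 c2@14 c3@18, authorship ...111.....222.333
After op 4 (insert('k')): buffer="xleyucksviwmyuckdyuck" (len 21), cursors c1@7 c2@16 c3@21, authorship ...1111.....2222.3333
After op 5 (add_cursor(19)): buffer="xleyucksviwmyuckdyuck" (len 21), cursors c1@7 c2@16 c4@19 c3@21, authorship ...1111.....2222.3333
After op 6 (move_left): buffer="xleyucksviwmyuckdyuck" (len 21), cursors c1@6 c2@15 c4@18 c3@20, authorship ...1111.....2222.3333
Authorship (.=original, N=cursor N): . . . 1 1 1 1 . . . . . 2 2 2 2 . 3 3 3 3
Index 4: author = 1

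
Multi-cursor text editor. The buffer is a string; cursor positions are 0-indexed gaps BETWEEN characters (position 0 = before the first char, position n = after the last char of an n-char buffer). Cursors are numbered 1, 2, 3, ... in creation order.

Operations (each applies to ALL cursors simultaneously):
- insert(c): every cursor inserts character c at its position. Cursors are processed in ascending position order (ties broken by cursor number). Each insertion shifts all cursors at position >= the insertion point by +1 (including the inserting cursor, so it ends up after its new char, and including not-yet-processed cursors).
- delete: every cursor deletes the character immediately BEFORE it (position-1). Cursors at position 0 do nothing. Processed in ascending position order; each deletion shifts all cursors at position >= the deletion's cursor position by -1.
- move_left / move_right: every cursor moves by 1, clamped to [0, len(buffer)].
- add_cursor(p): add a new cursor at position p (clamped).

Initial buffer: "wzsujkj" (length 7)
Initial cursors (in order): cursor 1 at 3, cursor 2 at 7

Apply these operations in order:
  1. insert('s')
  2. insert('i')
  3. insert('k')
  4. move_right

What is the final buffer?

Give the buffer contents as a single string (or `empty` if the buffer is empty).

Answer: wzssikujkjsik

Derivation:
After op 1 (insert('s')): buffer="wzssujkjs" (len 9), cursors c1@4 c2@9, authorship ...1....2
After op 2 (insert('i')): buffer="wzssiujkjsi" (len 11), cursors c1@5 c2@11, authorship ...11....22
After op 3 (insert('k')): buffer="wzssikujkjsik" (len 13), cursors c1@6 c2@13, authorship ...111....222
After op 4 (move_right): buffer="wzssikujkjsik" (len 13), cursors c1@7 c2@13, authorship ...111....222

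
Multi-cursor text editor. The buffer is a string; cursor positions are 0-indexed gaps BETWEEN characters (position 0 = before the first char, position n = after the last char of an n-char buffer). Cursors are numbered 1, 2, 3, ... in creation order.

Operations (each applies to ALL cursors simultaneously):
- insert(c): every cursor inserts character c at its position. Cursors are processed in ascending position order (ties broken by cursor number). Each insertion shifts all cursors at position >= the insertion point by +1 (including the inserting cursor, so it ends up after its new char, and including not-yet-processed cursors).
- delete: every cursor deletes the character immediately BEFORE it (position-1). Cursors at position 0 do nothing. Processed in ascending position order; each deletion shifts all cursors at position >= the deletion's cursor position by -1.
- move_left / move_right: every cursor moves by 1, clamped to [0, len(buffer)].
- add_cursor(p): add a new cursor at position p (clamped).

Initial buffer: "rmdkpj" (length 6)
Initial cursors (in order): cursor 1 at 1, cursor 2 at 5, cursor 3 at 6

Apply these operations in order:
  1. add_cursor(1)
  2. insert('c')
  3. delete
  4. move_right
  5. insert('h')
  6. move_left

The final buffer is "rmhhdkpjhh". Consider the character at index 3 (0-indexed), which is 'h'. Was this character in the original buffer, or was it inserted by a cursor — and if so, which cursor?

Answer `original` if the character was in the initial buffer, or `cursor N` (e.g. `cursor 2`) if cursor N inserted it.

After op 1 (add_cursor(1)): buffer="rmdkpj" (len 6), cursors c1@1 c4@1 c2@5 c3@6, authorship ......
After op 2 (insert('c')): buffer="rccmdkpcjc" (len 10), cursors c1@3 c4@3 c2@8 c3@10, authorship .14....2.3
After op 3 (delete): buffer="rmdkpj" (len 6), cursors c1@1 c4@1 c2@5 c3@6, authorship ......
After op 4 (move_right): buffer="rmdkpj" (len 6), cursors c1@2 c4@2 c2@6 c3@6, authorship ......
After op 5 (insert('h')): buffer="rmhhdkpjhh" (len 10), cursors c1@4 c4@4 c2@10 c3@10, authorship ..14....23
After op 6 (move_left): buffer="rmhhdkpjhh" (len 10), cursors c1@3 c4@3 c2@9 c3@9, authorship ..14....23
Authorship (.=original, N=cursor N): . . 1 4 . . . . 2 3
Index 3: author = 4

Answer: cursor 4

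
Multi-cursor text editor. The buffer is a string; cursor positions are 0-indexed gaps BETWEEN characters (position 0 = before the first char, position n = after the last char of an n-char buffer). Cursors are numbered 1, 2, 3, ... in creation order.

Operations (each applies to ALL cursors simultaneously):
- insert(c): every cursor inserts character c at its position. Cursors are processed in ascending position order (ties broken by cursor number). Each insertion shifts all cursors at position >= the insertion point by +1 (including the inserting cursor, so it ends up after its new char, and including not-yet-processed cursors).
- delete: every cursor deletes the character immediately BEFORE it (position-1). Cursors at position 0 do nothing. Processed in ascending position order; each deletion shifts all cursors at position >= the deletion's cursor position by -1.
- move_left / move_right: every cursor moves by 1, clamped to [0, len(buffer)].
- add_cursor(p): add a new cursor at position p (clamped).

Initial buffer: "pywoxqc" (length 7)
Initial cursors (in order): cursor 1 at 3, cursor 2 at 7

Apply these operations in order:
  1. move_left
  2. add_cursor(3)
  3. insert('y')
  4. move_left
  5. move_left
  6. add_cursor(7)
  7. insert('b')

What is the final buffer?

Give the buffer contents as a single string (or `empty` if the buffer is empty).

Answer: pbyybwyoxbbqyc

Derivation:
After op 1 (move_left): buffer="pywoxqc" (len 7), cursors c1@2 c2@6, authorship .......
After op 2 (add_cursor(3)): buffer="pywoxqc" (len 7), cursors c1@2 c3@3 c2@6, authorship .......
After op 3 (insert('y')): buffer="pyywyoxqyc" (len 10), cursors c1@3 c3@5 c2@9, authorship ..1.3...2.
After op 4 (move_left): buffer="pyywyoxqyc" (len 10), cursors c1@2 c3@4 c2@8, authorship ..1.3...2.
After op 5 (move_left): buffer="pyywyoxqyc" (len 10), cursors c1@1 c3@3 c2@7, authorship ..1.3...2.
After op 6 (add_cursor(7)): buffer="pyywyoxqyc" (len 10), cursors c1@1 c3@3 c2@7 c4@7, authorship ..1.3...2.
After op 7 (insert('b')): buffer="pbyybwyoxbbqyc" (len 14), cursors c1@2 c3@5 c2@11 c4@11, authorship .1.13.3..24.2.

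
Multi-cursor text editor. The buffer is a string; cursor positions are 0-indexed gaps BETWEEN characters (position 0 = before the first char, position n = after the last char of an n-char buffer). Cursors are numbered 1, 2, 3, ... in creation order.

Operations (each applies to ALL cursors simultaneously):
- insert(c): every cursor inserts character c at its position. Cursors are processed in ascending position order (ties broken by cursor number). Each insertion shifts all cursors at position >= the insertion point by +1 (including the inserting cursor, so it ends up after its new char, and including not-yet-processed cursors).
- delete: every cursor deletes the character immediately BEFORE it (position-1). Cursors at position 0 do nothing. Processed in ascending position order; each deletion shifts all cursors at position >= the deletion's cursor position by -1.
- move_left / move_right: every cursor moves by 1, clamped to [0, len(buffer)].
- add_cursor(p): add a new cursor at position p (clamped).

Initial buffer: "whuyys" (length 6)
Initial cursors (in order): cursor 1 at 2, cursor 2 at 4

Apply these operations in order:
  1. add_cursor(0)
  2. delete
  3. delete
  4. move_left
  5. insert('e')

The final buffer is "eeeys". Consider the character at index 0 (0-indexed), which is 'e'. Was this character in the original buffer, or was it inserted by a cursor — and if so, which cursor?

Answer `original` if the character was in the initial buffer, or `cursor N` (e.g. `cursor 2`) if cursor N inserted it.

After op 1 (add_cursor(0)): buffer="whuyys" (len 6), cursors c3@0 c1@2 c2@4, authorship ......
After op 2 (delete): buffer="wuys" (len 4), cursors c3@0 c1@1 c2@2, authorship ....
After op 3 (delete): buffer="ys" (len 2), cursors c1@0 c2@0 c3@0, authorship ..
After op 4 (move_left): buffer="ys" (len 2), cursors c1@0 c2@0 c3@0, authorship ..
After op 5 (insert('e')): buffer="eeeys" (len 5), cursors c1@3 c2@3 c3@3, authorship 123..
Authorship (.=original, N=cursor N): 1 2 3 . .
Index 0: author = 1

Answer: cursor 1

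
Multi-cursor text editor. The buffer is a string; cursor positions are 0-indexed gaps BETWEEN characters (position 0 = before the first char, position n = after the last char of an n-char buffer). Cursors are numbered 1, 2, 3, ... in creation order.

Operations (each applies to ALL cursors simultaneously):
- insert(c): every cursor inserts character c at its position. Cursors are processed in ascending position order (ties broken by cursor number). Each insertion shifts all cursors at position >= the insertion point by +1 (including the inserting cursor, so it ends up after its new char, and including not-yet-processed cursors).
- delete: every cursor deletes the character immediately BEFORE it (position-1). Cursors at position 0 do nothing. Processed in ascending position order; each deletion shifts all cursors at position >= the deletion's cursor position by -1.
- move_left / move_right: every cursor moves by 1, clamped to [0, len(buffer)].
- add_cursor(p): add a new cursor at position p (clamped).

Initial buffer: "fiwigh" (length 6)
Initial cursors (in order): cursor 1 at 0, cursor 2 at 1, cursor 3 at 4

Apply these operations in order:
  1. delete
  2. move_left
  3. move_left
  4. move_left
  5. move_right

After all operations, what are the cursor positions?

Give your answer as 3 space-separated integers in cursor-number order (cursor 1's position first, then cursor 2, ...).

Answer: 1 1 1

Derivation:
After op 1 (delete): buffer="iwgh" (len 4), cursors c1@0 c2@0 c3@2, authorship ....
After op 2 (move_left): buffer="iwgh" (len 4), cursors c1@0 c2@0 c3@1, authorship ....
After op 3 (move_left): buffer="iwgh" (len 4), cursors c1@0 c2@0 c3@0, authorship ....
After op 4 (move_left): buffer="iwgh" (len 4), cursors c1@0 c2@0 c3@0, authorship ....
After op 5 (move_right): buffer="iwgh" (len 4), cursors c1@1 c2@1 c3@1, authorship ....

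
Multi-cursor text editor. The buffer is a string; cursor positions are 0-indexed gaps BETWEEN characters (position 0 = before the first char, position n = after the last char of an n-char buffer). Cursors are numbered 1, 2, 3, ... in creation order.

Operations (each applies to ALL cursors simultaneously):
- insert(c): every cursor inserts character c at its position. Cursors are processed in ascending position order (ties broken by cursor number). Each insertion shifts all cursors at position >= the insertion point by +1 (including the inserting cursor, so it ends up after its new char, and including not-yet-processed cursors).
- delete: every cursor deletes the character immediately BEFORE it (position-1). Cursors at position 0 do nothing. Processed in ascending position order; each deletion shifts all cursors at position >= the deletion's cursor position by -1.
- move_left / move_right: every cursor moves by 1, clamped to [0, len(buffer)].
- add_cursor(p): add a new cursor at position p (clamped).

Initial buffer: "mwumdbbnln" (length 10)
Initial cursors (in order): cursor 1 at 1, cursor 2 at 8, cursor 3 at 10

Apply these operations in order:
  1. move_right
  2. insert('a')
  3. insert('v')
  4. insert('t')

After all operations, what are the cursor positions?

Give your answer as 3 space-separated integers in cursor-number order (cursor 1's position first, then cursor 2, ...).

After op 1 (move_right): buffer="mwumdbbnln" (len 10), cursors c1@2 c2@9 c3@10, authorship ..........
After op 2 (insert('a')): buffer="mwaumdbbnlana" (len 13), cursors c1@3 c2@11 c3@13, authorship ..1.......2.3
After op 3 (insert('v')): buffer="mwavumdbbnlavnav" (len 16), cursors c1@4 c2@13 c3@16, authorship ..11.......22.33
After op 4 (insert('t')): buffer="mwavtumdbbnlavtnavt" (len 19), cursors c1@5 c2@15 c3@19, authorship ..111.......222.333

Answer: 5 15 19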